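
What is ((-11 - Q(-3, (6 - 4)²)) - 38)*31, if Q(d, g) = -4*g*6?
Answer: 1457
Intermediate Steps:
Q(d, g) = -24*g
((-11 - Q(-3, (6 - 4)²)) - 38)*31 = ((-11 - (-24)*(6 - 4)²) - 38)*31 = ((-11 - (-24)*2²) - 38)*31 = ((-11 - (-24)*4) - 38)*31 = ((-11 - 1*(-96)) - 38)*31 = ((-11 + 96) - 38)*31 = (85 - 38)*31 = 47*31 = 1457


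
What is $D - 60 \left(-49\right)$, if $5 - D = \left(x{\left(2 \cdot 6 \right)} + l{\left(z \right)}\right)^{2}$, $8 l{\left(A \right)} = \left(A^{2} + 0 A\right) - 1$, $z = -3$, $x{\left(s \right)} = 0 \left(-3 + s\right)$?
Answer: $2944$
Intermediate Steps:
$x{\left(s \right)} = 0$
$l{\left(A \right)} = - \frac{1}{8} + \frac{A^{2}}{8}$ ($l{\left(A \right)} = \frac{\left(A^{2} + 0 A\right) - 1}{8} = \frac{\left(A^{2} + 0\right) - 1}{8} = \frac{A^{2} - 1}{8} = \frac{-1 + A^{2}}{8} = - \frac{1}{8} + \frac{A^{2}}{8}$)
$D = 4$ ($D = 5 - \left(0 - \left(\frac{1}{8} - \frac{\left(-3\right)^{2}}{8}\right)\right)^{2} = 5 - \left(0 + \left(- \frac{1}{8} + \frac{1}{8} \cdot 9\right)\right)^{2} = 5 - \left(0 + \left(- \frac{1}{8} + \frac{9}{8}\right)\right)^{2} = 5 - \left(0 + 1\right)^{2} = 5 - 1^{2} = 5 - 1 = 4$)
$D - 60 \left(-49\right) = 4 - 60 \left(-49\right) = 4 - -2940 = 4 + 2940 = 2944$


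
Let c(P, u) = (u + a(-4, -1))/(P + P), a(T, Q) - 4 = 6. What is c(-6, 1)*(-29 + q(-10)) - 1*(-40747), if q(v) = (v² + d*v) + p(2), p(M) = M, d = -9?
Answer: 487171/12 ≈ 40598.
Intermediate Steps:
a(T, Q) = 10 (a(T, Q) = 4 + 6 = 10)
c(P, u) = (10 + u)/(2*P) (c(P, u) = (u + 10)/(P + P) = (10 + u)/((2*P)) = (10 + u)*(1/(2*P)) = (10 + u)/(2*P))
q(v) = 2 + v² - 9*v (q(v) = (v² - 9*v) + 2 = 2 + v² - 9*v)
c(-6, 1)*(-29 + q(-10)) - 1*(-40747) = ((½)*(10 + 1)/(-6))*(-29 + (2 + (-10)² - 9*(-10))) - 1*(-40747) = ((½)*(-⅙)*11)*(-29 + (2 + 100 + 90)) + 40747 = -11*(-29 + 192)/12 + 40747 = -11/12*163 + 40747 = -1793/12 + 40747 = 487171/12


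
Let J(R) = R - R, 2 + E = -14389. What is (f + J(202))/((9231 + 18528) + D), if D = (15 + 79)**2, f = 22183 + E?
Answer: 7792/36595 ≈ 0.21293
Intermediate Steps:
E = -14391 (E = -2 - 14389 = -14391)
J(R) = 0
f = 7792 (f = 22183 - 14391 = 7792)
D = 8836 (D = 94**2 = 8836)
(f + J(202))/((9231 + 18528) + D) = (7792 + 0)/((9231 + 18528) + 8836) = 7792/(27759 + 8836) = 7792/36595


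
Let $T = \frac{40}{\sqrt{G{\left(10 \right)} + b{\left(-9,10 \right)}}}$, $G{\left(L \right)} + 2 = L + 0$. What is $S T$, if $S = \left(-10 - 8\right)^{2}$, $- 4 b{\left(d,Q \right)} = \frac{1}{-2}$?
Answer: $\frac{5184 \sqrt{130}}{13} \approx 4546.7$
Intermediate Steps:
$b{\left(d,Q \right)} = \frac{1}{8}$ ($b{\left(d,Q \right)} = - \frac{1}{4 \left(-2\right)} = \left(- \frac{1}{4}\right) \left(- \frac{1}{2}\right) = \frac{1}{8}$)
$G{\left(L \right)} = -2 + L$ ($G{\left(L \right)} = -2 + \left(L + 0\right) = -2 + L$)
$S = 324$ ($S = \left(-18\right)^{2} = 324$)
$T = \frac{16 \sqrt{130}}{13}$ ($T = \frac{40}{\sqrt{\left(-2 + 10\right) + \frac{1}{8}}} = \frac{40}{\sqrt{8 + \frac{1}{8}}} = \frac{40}{\sqrt{\frac{65}{8}}} = \frac{40}{\frac{1}{4} \sqrt{130}} = 40 \frac{2 \sqrt{130}}{65} = \frac{16 \sqrt{130}}{13} \approx 14.033$)
$S T = 324 \frac{16 \sqrt{130}}{13} = \frac{5184 \sqrt{130}}{13}$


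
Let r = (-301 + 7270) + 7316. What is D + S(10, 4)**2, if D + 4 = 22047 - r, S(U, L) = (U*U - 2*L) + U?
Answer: 18162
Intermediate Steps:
r = 14285 (r = 6969 + 7316 = 14285)
S(U, L) = U + U**2 - 2*L (S(U, L) = (U**2 - 2*L) + U = U + U**2 - 2*L)
D = 7758 (D = -4 + (22047 - 1*14285) = -4 + (22047 - 14285) = -4 + 7762 = 7758)
D + S(10, 4)**2 = 7758 + (10 + 10**2 - 2*4)**2 = 7758 + (10 + 100 - 8)**2 = 7758 + 102**2 = 7758 + 10404 = 18162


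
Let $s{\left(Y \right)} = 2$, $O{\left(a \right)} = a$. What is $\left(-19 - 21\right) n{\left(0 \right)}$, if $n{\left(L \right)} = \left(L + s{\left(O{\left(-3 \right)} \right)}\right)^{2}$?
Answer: $-160$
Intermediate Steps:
$n{\left(L \right)} = \left(2 + L\right)^{2}$ ($n{\left(L \right)} = \left(L + 2\right)^{2} = \left(2 + L\right)^{2}$)
$\left(-19 - 21\right) n{\left(0 \right)} = \left(-19 - 21\right) \left(2 + 0\right)^{2} = \left(-19 + \left(-24 + 3\right)\right) 2^{2} = \left(-19 - 21\right) 4 = \left(-40\right) 4 = -160$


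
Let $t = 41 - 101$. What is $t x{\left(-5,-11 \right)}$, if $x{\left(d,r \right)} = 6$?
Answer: $-360$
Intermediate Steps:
$t = -60$
$t x{\left(-5,-11 \right)} = \left(-60\right) 6 = -360$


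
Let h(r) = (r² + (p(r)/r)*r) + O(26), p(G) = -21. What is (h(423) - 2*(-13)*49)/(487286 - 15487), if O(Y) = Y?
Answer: 180208/471799 ≈ 0.38196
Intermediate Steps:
h(r) = 5 + r² (h(r) = (r² + (-21/r)*r) + 26 = (r² - 21) + 26 = (-21 + r²) + 26 = 5 + r²)
(h(423) - 2*(-13)*49)/(487286 - 15487) = ((5 + 423²) - 2*(-13)*49)/(487286 - 15487) = ((5 + 178929) + 26*49)/471799 = (178934 + 1274)*(1/471799) = 180208*(1/471799) = 180208/471799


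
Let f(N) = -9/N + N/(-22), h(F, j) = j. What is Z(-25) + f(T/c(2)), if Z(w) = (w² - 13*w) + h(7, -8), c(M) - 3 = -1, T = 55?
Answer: 206893/220 ≈ 940.42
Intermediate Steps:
c(M) = 2 (c(M) = 3 - 1 = 2)
Z(w) = -8 + w² - 13*w (Z(w) = (w² - 13*w) - 8 = -8 + w² - 13*w)
f(N) = -9/N - N/22 (f(N) = -9/N + N*(-1/22) = -9/N - N/22)
Z(-25) + f(T/c(2)) = (-8 + (-25)² - 13*(-25)) + (-9/(55/2) - 5/(2*2)) = (-8 + 625 + 325) + (-9/(55*(½)) - 5/(2*2)) = 942 + (-9/55/2 - 1/22*55/2) = 942 + (-9*2/55 - 5/4) = 942 + (-18/55 - 5/4) = 942 - 347/220 = 206893/220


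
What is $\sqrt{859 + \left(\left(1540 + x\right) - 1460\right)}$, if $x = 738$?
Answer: $\sqrt{1677} \approx 40.951$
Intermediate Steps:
$\sqrt{859 + \left(\left(1540 + x\right) - 1460\right)} = \sqrt{859 + \left(\left(1540 + 738\right) - 1460\right)} = \sqrt{859 + \left(2278 - 1460\right)} = \sqrt{859 + 818} = \sqrt{1677}$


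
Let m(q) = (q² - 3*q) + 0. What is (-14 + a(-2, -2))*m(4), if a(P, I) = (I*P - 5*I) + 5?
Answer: 20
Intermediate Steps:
a(P, I) = 5 - 5*I + I*P (a(P, I) = (-5*I + I*P) + 5 = 5 - 5*I + I*P)
m(q) = q² - 3*q
(-14 + a(-2, -2))*m(4) = (-14 + (5 - 5*(-2) - 2*(-2)))*(4*(-3 + 4)) = (-14 + (5 + 10 + 4))*(4*1) = (-14 + 19)*4 = 5*4 = 20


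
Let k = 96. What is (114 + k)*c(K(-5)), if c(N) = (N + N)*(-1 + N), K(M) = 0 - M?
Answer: 8400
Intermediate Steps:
K(M) = -M
c(N) = 2*N*(-1 + N) (c(N) = (2*N)*(-1 + N) = 2*N*(-1 + N))
(114 + k)*c(K(-5)) = (114 + 96)*(2*(-1*(-5))*(-1 - 1*(-5))) = 210*(2*5*(-1 + 5)) = 210*(2*5*4) = 210*40 = 8400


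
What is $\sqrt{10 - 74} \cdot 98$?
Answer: $784 i \approx 784.0 i$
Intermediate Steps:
$\sqrt{10 - 74} \cdot 98 = \sqrt{-64} \cdot 98 = 8 i 98 = 784 i$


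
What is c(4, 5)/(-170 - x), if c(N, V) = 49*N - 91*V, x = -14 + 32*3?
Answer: 37/36 ≈ 1.0278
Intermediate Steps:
x = 82 (x = -14 + 96 = 82)
c(N, V) = -91*V + 49*N
c(4, 5)/(-170 - x) = (-91*5 + 49*4)/(-170 - 1*82) = (-455 + 196)/(-170 - 82) = -259/(-252) = -259*(-1/252) = 37/36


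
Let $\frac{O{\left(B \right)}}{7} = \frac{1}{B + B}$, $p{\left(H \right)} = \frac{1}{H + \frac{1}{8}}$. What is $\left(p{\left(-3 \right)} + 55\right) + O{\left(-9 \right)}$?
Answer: $\frac{22465}{414} \approx 54.263$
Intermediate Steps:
$p{\left(H \right)} = \frac{1}{\frac{1}{8} + H}$ ($p{\left(H \right)} = \frac{1}{H + \frac{1}{8}} = \frac{1}{\frac{1}{8} + H}$)
$O{\left(B \right)} = \frac{7}{2 B}$ ($O{\left(B \right)} = \frac{7}{B + B} = \frac{7}{2 B}$)
$\left(p{\left(-3 \right)} + 55\right) + O{\left(-9 \right)} = \left(\frac{8}{1 + 8 \left(-3\right)} + 55\right) + \frac{7}{2 \left(-9\right)} = \left(\frac{8}{1 - 24} + 55\right) + \frac{7}{2} \left(- \frac{1}{9}\right) = \left(\frac{8}{-23} + 55\right) - \frac{7}{18} = \left(8 \left(- \frac{1}{23}\right) + 55\right) - \frac{7}{18} = \left(- \frac{8}{23} + 55\right) - \frac{7}{18} = \frac{1257}{23} - \frac{7}{18} = \frac{22465}{414}$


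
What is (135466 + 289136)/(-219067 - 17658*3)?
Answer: -424602/272041 ≈ -1.5608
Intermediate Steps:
(135466 + 289136)/(-219067 - 17658*3) = 424602/(-219067 - 52974) = 424602/(-272041) = 424602*(-1/272041) = -424602/272041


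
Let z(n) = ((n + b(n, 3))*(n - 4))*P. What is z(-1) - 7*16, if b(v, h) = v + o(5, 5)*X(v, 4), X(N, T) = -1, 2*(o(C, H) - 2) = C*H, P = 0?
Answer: -112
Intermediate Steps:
o(C, H) = 2 + C*H/2 (o(C, H) = 2 + (C*H)/2 = 2 + C*H/2)
b(v, h) = -29/2 + v (b(v, h) = v + (2 + (½)*5*5)*(-1) = v + (2 + 25/2)*(-1) = v + (29/2)*(-1) = v - 29/2 = -29/2 + v)
z(n) = 0 (z(n) = ((n + (-29/2 + n))*(n - 4))*0 = ((-29/2 + 2*n)*(-4 + n))*0 = ((-4 + n)*(-29/2 + 2*n))*0 = 0)
z(-1) - 7*16 = 0 - 7*16 = 0 - 112 = -112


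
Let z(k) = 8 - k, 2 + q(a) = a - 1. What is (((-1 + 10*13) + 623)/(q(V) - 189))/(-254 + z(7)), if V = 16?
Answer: 47/2783 ≈ 0.016888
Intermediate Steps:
q(a) = -3 + a (q(a) = -2 + (a - 1) = -2 + (-1 + a) = -3 + a)
(((-1 + 10*13) + 623)/(q(V) - 189))/(-254 + z(7)) = (((-1 + 10*13) + 623)/((-3 + 16) - 189))/(-254 + (8 - 1*7)) = (((-1 + 130) + 623)/(13 - 189))/(-254 + (8 - 7)) = ((129 + 623)/(-176))/(-254 + 1) = (752*(-1/176))/(-253) = -47/11*(-1/253) = 47/2783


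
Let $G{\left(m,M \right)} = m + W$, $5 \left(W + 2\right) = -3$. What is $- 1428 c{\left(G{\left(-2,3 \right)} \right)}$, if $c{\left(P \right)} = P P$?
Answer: $- \frac{755412}{25} \approx -30216.0$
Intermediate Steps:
$W = - \frac{13}{5}$ ($W = -2 + \frac{1}{5} \left(-3\right) = -2 - \frac{3}{5} = - \frac{13}{5} \approx -2.6$)
$G{\left(m,M \right)} = - \frac{13}{5} + m$ ($G{\left(m,M \right)} = m - \frac{13}{5} = - \frac{13}{5} + m$)
$c{\left(P \right)} = P^{2}$
$- 1428 c{\left(G{\left(-2,3 \right)} \right)} = - 1428 \left(- \frac{13}{5} - 2\right)^{2} = - 1428 \left(- \frac{23}{5}\right)^{2} = \left(-1428\right) \frac{529}{25} = - \frac{755412}{25}$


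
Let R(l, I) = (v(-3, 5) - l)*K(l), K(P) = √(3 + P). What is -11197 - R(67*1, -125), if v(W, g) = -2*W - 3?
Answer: -11197 + 64*√70 ≈ -10662.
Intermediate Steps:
v(W, g) = -3 - 2*W
R(l, I) = √(3 + l)*(3 - l) (R(l, I) = ((-3 - 2*(-3)) - l)*√(3 + l) = ((-3 + 6) - l)*√(3 + l) = (3 - l)*√(3 + l) = √(3 + l)*(3 - l))
-11197 - R(67*1, -125) = -11197 - √(3 + 67*1)*(3 - 67) = -11197 - √(3 + 67)*(3 - 1*67) = -11197 - √70*(3 - 67) = -11197 - √70*(-64) = -11197 - (-64)*√70 = -11197 + 64*√70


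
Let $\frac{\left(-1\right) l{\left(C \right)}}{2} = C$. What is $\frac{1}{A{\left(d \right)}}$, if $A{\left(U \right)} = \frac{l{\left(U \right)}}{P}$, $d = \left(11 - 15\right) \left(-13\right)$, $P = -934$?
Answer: $\frac{467}{52} \approx 8.9808$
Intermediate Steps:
$l{\left(C \right)} = - 2 C$
$d = 52$ ($d = \left(-4\right) \left(-13\right) = 52$)
$A{\left(U \right)} = \frac{U}{467}$ ($A{\left(U \right)} = \frac{\left(-2\right) U}{-934} = - 2 U \left(- \frac{1}{934}\right) = \frac{U}{467}$)
$\frac{1}{A{\left(d \right)}} = \frac{1}{\frac{1}{467} \cdot 52} = \frac{1}{\frac{52}{467}} = \frac{467}{52}$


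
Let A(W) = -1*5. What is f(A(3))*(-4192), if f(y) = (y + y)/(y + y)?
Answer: -4192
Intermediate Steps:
A(W) = -5
f(y) = 1 (f(y) = (2*y)/((2*y)) = (2*y)*(1/(2*y)) = 1)
f(A(3))*(-4192) = 1*(-4192) = -4192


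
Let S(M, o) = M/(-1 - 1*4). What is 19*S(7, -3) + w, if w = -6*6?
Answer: -313/5 ≈ -62.600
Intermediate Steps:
w = -36
S(M, o) = -M/5 (S(M, o) = M/(-1 - 4) = M/(-5) = M*(-⅕) = -M/5)
19*S(7, -3) + w = 19*(-⅕*7) - 36 = 19*(-7/5) - 36 = -133/5 - 36 = -313/5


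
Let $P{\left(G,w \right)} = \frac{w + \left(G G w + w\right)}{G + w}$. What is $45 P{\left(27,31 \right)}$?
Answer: $\frac{1019745}{58} \approx 17582.0$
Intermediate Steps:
$P{\left(G,w \right)} = \frac{2 w + w G^{2}}{G + w}$ ($P{\left(G,w \right)} = \frac{w + \left(G^{2} w + w\right)}{G + w} = \frac{w + \left(w G^{2} + w\right)}{G + w} = \frac{w + \left(w + w G^{2}\right)}{G + w} = \frac{2 w + w G^{2}}{G + w}$)
$45 P{\left(27,31 \right)} = 45 \frac{31 \left(2 + 27^{2}\right)}{27 + 31} = 45 \frac{31 \left(2 + 729\right)}{58} = 45 \cdot 31 \cdot \frac{1}{58} \cdot 731 = 45 \cdot \frac{22661}{58} = \frac{1019745}{58}$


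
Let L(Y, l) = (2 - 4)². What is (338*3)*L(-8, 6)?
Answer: 4056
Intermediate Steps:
L(Y, l) = 4 (L(Y, l) = (-2)² = 4)
(338*3)*L(-8, 6) = (338*3)*4 = 1014*4 = 4056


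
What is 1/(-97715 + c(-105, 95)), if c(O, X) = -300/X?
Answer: -19/1856645 ≈ -1.0234e-5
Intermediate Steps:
1/(-97715 + c(-105, 95)) = 1/(-97715 - 300/95) = 1/(-97715 - 300*1/95) = 1/(-97715 - 60/19) = 1/(-1856645/19) = -19/1856645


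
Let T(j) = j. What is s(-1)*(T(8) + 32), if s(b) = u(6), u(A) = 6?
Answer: 240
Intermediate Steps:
s(b) = 6
s(-1)*(T(8) + 32) = 6*(8 + 32) = 6*40 = 240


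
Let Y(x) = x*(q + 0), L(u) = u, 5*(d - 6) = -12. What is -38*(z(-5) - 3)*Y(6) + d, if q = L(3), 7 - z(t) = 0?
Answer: -13662/5 ≈ -2732.4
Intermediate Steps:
d = 18/5 (d = 6 + (1/5)*(-12) = 6 - 12/5 = 18/5 ≈ 3.6000)
z(t) = 7 (z(t) = 7 - 1*0 = 7 + 0 = 7)
q = 3
Y(x) = 3*x (Y(x) = x*(3 + 0) = x*3 = 3*x)
-38*(z(-5) - 3)*Y(6) + d = -38*(7 - 3)*3*6 + 18/5 = -152*18 + 18/5 = -38*72 + 18/5 = -2736 + 18/5 = -13662/5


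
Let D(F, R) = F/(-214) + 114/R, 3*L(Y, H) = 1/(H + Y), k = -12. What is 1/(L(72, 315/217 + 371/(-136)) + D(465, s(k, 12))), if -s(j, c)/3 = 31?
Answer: -5934199242/20140615667 ≈ -0.29464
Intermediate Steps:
L(Y, H) = 1/(3*(H + Y))
s(j, c) = -93 (s(j, c) = -3*31 = -93)
D(F, R) = 114/R - F/214 (D(F, R) = F*(-1/214) + 114/R = -F/214 + 114/R = 114/R - F/214)
1/(L(72, 315/217 + 371/(-136)) + D(465, s(k, 12))) = 1/(1/(3*((315/217 + 371/(-136)) + 72)) + (114/(-93) - 1/214*465)) = 1/(1/(3*((315*(1/217) + 371*(-1/136)) + 72)) + (114*(-1/93) - 465/214)) = 1/(1/(3*((45/31 - 371/136) + 72)) + (-38/31 - 465/214)) = 1/(1/(3*(-5381/4216 + 72)) - 22547/6634) = 1/(1/(3*(298171/4216)) - 22547/6634) = 1/((⅓)*(4216/298171) - 22547/6634) = 1/(4216/894513 - 22547/6634) = 1/(-20140615667/5934199242) = -5934199242/20140615667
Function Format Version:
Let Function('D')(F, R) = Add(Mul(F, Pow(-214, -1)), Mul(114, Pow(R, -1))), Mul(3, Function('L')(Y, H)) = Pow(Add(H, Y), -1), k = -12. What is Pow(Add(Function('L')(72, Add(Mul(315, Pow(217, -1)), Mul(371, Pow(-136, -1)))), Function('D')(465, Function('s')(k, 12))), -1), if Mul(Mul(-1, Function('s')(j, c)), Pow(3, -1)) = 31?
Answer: Rational(-5934199242, 20140615667) ≈ -0.29464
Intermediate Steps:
Function('L')(Y, H) = Mul(Rational(1, 3), Pow(Add(H, Y), -1))
Function('s')(j, c) = -93 (Function('s')(j, c) = Mul(-3, 31) = -93)
Function('D')(F, R) = Add(Mul(114, Pow(R, -1)), Mul(Rational(-1, 214), F)) (Function('D')(F, R) = Add(Mul(F, Rational(-1, 214)), Mul(114, Pow(R, -1))) = Add(Mul(Rational(-1, 214), F), Mul(114, Pow(R, -1))) = Add(Mul(114, Pow(R, -1)), Mul(Rational(-1, 214), F)))
Pow(Add(Function('L')(72, Add(Mul(315, Pow(217, -1)), Mul(371, Pow(-136, -1)))), Function('D')(465, Function('s')(k, 12))), -1) = Pow(Add(Mul(Rational(1, 3), Pow(Add(Add(Mul(315, Pow(217, -1)), Mul(371, Pow(-136, -1))), 72), -1)), Add(Mul(114, Pow(-93, -1)), Mul(Rational(-1, 214), 465))), -1) = Pow(Add(Mul(Rational(1, 3), Pow(Add(Add(Mul(315, Rational(1, 217)), Mul(371, Rational(-1, 136))), 72), -1)), Add(Mul(114, Rational(-1, 93)), Rational(-465, 214))), -1) = Pow(Add(Mul(Rational(1, 3), Pow(Add(Add(Rational(45, 31), Rational(-371, 136)), 72), -1)), Add(Rational(-38, 31), Rational(-465, 214))), -1) = Pow(Add(Mul(Rational(1, 3), Pow(Add(Rational(-5381, 4216), 72), -1)), Rational(-22547, 6634)), -1) = Pow(Add(Mul(Rational(1, 3), Pow(Rational(298171, 4216), -1)), Rational(-22547, 6634)), -1) = Pow(Add(Mul(Rational(1, 3), Rational(4216, 298171)), Rational(-22547, 6634)), -1) = Pow(Add(Rational(4216, 894513), Rational(-22547, 6634)), -1) = Pow(Rational(-20140615667, 5934199242), -1) = Rational(-5934199242, 20140615667)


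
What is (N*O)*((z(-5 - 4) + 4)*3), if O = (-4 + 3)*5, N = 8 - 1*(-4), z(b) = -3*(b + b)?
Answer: -10440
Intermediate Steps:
z(b) = -6*b
N = 12 (N = 8 + 4 = 12)
O = -5 (O = -1*5 = -5)
(N*O)*((z(-5 - 4) + 4)*3) = (12*(-5))*((-6*(-5 - 4) + 4)*3) = -60*(-6*(-9) + 4)*3 = -60*(54 + 4)*3 = -3480*3 = -60*174 = -10440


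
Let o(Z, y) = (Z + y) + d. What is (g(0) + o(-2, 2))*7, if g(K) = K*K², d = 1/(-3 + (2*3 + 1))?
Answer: 7/4 ≈ 1.7500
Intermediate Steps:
d = ¼ (d = 1/(-3 + (6 + 1)) = 1/(-3 + 7) = 1/4 = ¼ ≈ 0.25000)
o(Z, y) = ¼ + Z + y (o(Z, y) = (Z + y) + ¼ = ¼ + Z + y)
g(K) = K³
(g(0) + o(-2, 2))*7 = (0³ + (¼ - 2 + 2))*7 = (0 + ¼)*7 = (¼)*7 = 7/4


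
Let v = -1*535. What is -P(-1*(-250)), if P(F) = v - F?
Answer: 785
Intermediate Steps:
v = -535
P(F) = -535 - F
-P(-1*(-250)) = -(-535 - (-1)*(-250)) = -(-535 - 1*250) = -(-535 - 250) = -1*(-785) = 785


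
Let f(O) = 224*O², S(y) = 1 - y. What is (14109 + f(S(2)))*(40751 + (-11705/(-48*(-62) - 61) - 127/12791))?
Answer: 395924920642693/677923 ≈ 5.8403e+8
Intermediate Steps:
(14109 + f(S(2)))*(40751 + (-11705/(-48*(-62) - 61) - 127/12791)) = (14109 + 224*(1 - 1*2)²)*(40751 + (-11705/(-48*(-62) - 61) - 127/12791)) = (14109 + 224*(1 - 2)²)*(40751 + (-11705/(2976 - 61) - 127*1/12791)) = (14109 + 224*(-1)²)*(40751 + (-11705/2915 - 127/12791)) = (14109 + 224*1)*(40751 + (-11705*1/2915 - 127/12791)) = (14109 + 224)*(40751 + (-2341/583 - 127/12791)) = 14333*(40751 - 30017772/7457153) = 14333*(303856424131/7457153) = 395924920642693/677923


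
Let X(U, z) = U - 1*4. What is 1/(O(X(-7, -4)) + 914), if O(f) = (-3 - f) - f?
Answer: 1/933 ≈ 0.0010718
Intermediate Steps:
X(U, z) = -4 + U (X(U, z) = U - 4 = -4 + U)
O(f) = -3 - 2*f
1/(O(X(-7, -4)) + 914) = 1/((-3 - 2*(-4 - 7)) + 914) = 1/((-3 - 2*(-11)) + 914) = 1/((-3 + 22) + 914) = 1/(19 + 914) = 1/933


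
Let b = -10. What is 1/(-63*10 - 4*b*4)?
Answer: -1/470 ≈ -0.0021277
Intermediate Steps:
1/(-63*10 - 4*b*4) = 1/(-63*10 - 4*(-10)*4) = 1/(-630 + 40*4) = 1/(-630 + 160) = 1/(-470) = -1/470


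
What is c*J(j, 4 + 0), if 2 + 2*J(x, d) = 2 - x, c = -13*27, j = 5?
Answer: 1755/2 ≈ 877.50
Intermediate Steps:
c = -351
J(x, d) = -x/2 (J(x, d) = -1 + (2 - x)/2 = -1 + (1 - x/2) = -x/2)
c*J(j, 4 + 0) = -(-351)*5/2 = -351*(-5/2) = 1755/2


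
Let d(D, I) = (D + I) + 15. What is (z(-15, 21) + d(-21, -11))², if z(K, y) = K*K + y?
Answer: 52441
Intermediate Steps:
z(K, y) = y + K² (z(K, y) = K² + y = y + K²)
d(D, I) = 15 + D + I
(z(-15, 21) + d(-21, -11))² = ((21 + (-15)²) + (15 - 21 - 11))² = ((21 + 225) - 17)² = (246 - 17)² = 229² = 52441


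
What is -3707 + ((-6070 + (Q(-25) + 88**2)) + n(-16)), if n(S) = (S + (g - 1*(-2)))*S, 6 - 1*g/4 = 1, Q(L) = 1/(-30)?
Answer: -63871/30 ≈ -2129.0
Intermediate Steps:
Q(L) = -1/30
g = 20 (g = 24 - 4*1 = 24 - 4 = 20)
n(S) = S*(22 + S) (n(S) = (S + (20 - 1*(-2)))*S = (S + (20 + 2))*S = (S + 22)*S = (22 + S)*S = S*(22 + S))
-3707 + ((-6070 + (Q(-25) + 88**2)) + n(-16)) = -3707 + ((-6070 + (-1/30 + 88**2)) - 16*(22 - 16)) = -3707 + ((-6070 + (-1/30 + 7744)) - 16*6) = -3707 + ((-6070 + 232319/30) - 96) = -3707 + (50219/30 - 96) = -3707 + 47339/30 = -63871/30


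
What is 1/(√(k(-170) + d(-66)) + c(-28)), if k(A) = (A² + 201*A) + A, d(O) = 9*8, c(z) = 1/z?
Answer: -28/4208513 - 1568*I*√1342/4208513 ≈ -6.6532e-6 - 0.013649*I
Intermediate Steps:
d(O) = 72
k(A) = A² + 202*A
1/(√(k(-170) + d(-66)) + c(-28)) = 1/(√(-170*(202 - 170) + 72) + 1/(-28)) = 1/(√(-170*32 + 72) - 1/28) = 1/(√(-5440 + 72) - 1/28) = 1/(√(-5368) - 1/28) = 1/(2*I*√1342 - 1/28) = 1/(-1/28 + 2*I*√1342)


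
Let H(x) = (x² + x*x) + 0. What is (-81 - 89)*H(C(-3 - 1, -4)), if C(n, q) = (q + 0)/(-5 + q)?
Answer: -5440/81 ≈ -67.161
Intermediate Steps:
C(n, q) = q/(-5 + q)
H(x) = 2*x² (H(x) = (x² + x²) + 0 = 2*x² + 0 = 2*x²)
(-81 - 89)*H(C(-3 - 1, -4)) = (-81 - 89)*(2*(-4/(-5 - 4))²) = -340*(-4/(-9))² = -340*(-4*(-⅑))² = -340*(4/9)² = -340*16/81 = -170*32/81 = -5440/81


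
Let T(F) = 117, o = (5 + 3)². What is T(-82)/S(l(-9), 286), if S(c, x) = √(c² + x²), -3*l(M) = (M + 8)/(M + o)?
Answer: 19305*√2226896101/2226896101 ≈ 0.40909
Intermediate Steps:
o = 64 (o = 8² = 64)
l(M) = -(8 + M)/(3*(64 + M)) (l(M) = -(M + 8)/(3*(M + 64)) = -(8 + M)/(3*(64 + M)))
T(-82)/S(l(-9), 286) = 117/(√(((-8 - 1*(-9))/(3*(64 - 9)))² + 286²)) = 117/(√(((⅓)*(-8 + 9)/55)² + 81796)) = 117/(√(((⅓)*(1/55)*1)² + 81796)) = 117/(√((1/165)² + 81796)) = 117/(√(1/27225 + 81796)) = 117/(√(2226896101/27225)) = 117/((√2226896101/165)) = 117*(165*√2226896101/2226896101) = 19305*√2226896101/2226896101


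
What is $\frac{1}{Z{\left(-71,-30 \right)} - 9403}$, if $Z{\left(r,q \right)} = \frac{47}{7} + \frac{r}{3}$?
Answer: $- \frac{21}{197819} \approx -0.00010616$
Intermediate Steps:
$Z{\left(r,q \right)} = \frac{47}{7} + \frac{r}{3}$ ($Z{\left(r,q \right)} = 47 \cdot \frac{1}{7} + r \frac{1}{3} = \frac{47}{7} + \frac{r}{3}$)
$\frac{1}{Z{\left(-71,-30 \right)} - 9403} = \frac{1}{\left(\frac{47}{7} + \frac{1}{3} \left(-71\right)\right) - 9403} = \frac{1}{\left(\frac{47}{7} - \frac{71}{3}\right) - 9403} = \frac{1}{- \frac{356}{21} - 9403} = \frac{1}{- \frac{197819}{21}} = - \frac{21}{197819}$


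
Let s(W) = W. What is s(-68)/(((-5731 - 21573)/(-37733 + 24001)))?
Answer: -116722/3413 ≈ -34.199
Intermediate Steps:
s(-68)/(((-5731 - 21573)/(-37733 + 24001))) = -68*(-37733 + 24001)/(-5731 - 21573) = -68/((-27304/(-13732))) = -68/((-27304*(-1/13732))) = -68/6826/3433 = -68*3433/6826 = -116722/3413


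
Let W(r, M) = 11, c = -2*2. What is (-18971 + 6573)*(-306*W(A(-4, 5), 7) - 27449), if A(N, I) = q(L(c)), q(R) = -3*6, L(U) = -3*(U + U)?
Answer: 382044370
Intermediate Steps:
c = -4
L(U) = -6*U
q(R) = -18
A(N, I) = -18
(-18971 + 6573)*(-306*W(A(-4, 5), 7) - 27449) = (-18971 + 6573)*(-306*11 - 27449) = -12398*(-3366 - 27449) = -12398*(-30815) = 382044370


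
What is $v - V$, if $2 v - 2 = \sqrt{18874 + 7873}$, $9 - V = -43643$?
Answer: $-43651 + \frac{\sqrt{26747}}{2} \approx -43569.0$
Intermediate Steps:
$V = 43652$ ($V = 9 - -43643 = 9 + 43643 = 43652$)
$v = 1 + \frac{\sqrt{26747}}{2}$ ($v = 1 + \frac{\sqrt{18874 + 7873}}{2} = 1 + \frac{\sqrt{26747}}{2} \approx 82.773$)
$v - V = \left(1 + \frac{\sqrt{26747}}{2}\right) - 43652 = -43651 + \frac{\sqrt{26747}}{2}$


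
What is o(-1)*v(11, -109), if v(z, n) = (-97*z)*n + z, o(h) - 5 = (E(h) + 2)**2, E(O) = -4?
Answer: 1046826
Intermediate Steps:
o(h) = 9 (o(h) = 5 + (-4 + 2)**2 = 5 + (-2)**2 = 5 + 4 = 9)
v(z, n) = z - 97*n*z (v(z, n) = -97*n*z + z = z - 97*n*z)
o(-1)*v(11, -109) = 9*(11*(1 - 97*(-109))) = 9*(11*(1 + 10573)) = 9*(11*10574) = 9*116314 = 1046826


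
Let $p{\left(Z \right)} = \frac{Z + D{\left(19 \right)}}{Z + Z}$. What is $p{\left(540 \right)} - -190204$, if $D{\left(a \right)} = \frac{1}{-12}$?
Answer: $\frac{2465050319}{12960} \approx 1.902 \cdot 10^{5}$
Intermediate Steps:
$D{\left(a \right)} = - \frac{1}{12}$
$p{\left(Z \right)} = \frac{- \frac{1}{12} + Z}{2 Z}$ ($p{\left(Z \right)} = \frac{Z - \frac{1}{12}}{Z + Z} = \frac{- \frac{1}{12} + Z}{2 Z}$)
$p{\left(540 \right)} - -190204 = \frac{-1 + 12 \cdot 540}{24 \cdot 540} - -190204 = \frac{1}{24} \cdot \frac{1}{540} \left(-1 + 6480\right) + 190204 = \frac{1}{24} \cdot \frac{1}{540} \cdot 6479 + 190204 = \frac{6479}{12960} + 190204 = \frac{2465050319}{12960}$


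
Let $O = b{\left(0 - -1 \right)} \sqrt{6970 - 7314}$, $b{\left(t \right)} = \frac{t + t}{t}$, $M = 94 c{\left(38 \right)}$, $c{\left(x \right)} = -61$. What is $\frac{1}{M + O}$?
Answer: $- \frac{2867}{16440066} - \frac{i \sqrt{86}}{8220033} \approx -0.00017439 - 1.1282 \cdot 10^{-6} i$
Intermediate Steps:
$M = -5734$ ($M = 94 \left(-61\right) = -5734$)
$b{\left(t \right)} = 2$ ($b{\left(t \right)} = \frac{2 t}{t} = 2$)
$O = 4 i \sqrt{86}$ ($O = 2 \sqrt{6970 - 7314} = 2 \sqrt{-344} = 2 \cdot 2 i \sqrt{86} = 4 i \sqrt{86} \approx 37.094 i$)
$\frac{1}{M + O} = \frac{1}{-5734 + 4 i \sqrt{86}}$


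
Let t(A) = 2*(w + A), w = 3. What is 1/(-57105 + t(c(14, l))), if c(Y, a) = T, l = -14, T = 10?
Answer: -1/57079 ≈ -1.7520e-5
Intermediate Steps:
c(Y, a) = 10
t(A) = 6 + 2*A (t(A) = 2*(3 + A) = 6 + 2*A)
1/(-57105 + t(c(14, l))) = 1/(-57105 + (6 + 2*10)) = 1/(-57105 + (6 + 20)) = 1/(-57105 + 26) = 1/(-57079) = -1/57079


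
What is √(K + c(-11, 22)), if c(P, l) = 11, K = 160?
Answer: 3*√19 ≈ 13.077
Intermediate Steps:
√(K + c(-11, 22)) = √(160 + 11) = √171 = 3*√19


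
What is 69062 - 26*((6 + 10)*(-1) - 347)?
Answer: 78500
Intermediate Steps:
69062 - 26*((6 + 10)*(-1) - 347) = 69062 - 26*(16*(-1) - 347) = 69062 - 26*(-16 - 347) = 69062 - 26*(-363) = 69062 - 1*(-9438) = 69062 + 9438 = 78500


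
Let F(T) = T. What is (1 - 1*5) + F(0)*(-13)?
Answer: -4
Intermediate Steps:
(1 - 1*5) + F(0)*(-13) = (1 - 1*5) + 0*(-13) = (1 - 5) + 0 = -4 + 0 = -4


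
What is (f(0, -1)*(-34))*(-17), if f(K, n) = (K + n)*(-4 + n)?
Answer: 2890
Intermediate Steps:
f(K, n) = (-4 + n)*(K + n)
(f(0, -1)*(-34))*(-17) = (((-1)**2 - 4*0 - 4*(-1) + 0*(-1))*(-34))*(-17) = ((1 + 0 + 4 + 0)*(-34))*(-17) = (5*(-34))*(-17) = -170*(-17) = 2890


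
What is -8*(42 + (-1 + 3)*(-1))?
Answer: -320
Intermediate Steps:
-8*(42 + (-1 + 3)*(-1)) = -8*(42 + 2*(-1)) = -8*(42 - 2) = -8*40 = -320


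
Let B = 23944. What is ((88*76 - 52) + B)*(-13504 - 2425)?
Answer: -487108820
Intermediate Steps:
((88*76 - 52) + B)*(-13504 - 2425) = ((88*76 - 52) + 23944)*(-13504 - 2425) = ((6688 - 52) + 23944)*(-15929) = (6636 + 23944)*(-15929) = 30580*(-15929) = -487108820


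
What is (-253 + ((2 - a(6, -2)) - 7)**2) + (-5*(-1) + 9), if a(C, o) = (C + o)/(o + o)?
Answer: -223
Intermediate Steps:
a(C, o) = (C + o)/(2*o) (a(C, o) = (C + o)/((2*o)) = (C + o)*(1/(2*o)) = (C + o)/(2*o))
(-253 + ((2 - a(6, -2)) - 7)**2) + (-5*(-1) + 9) = (-253 + ((2 - (6 - 2)/(2*(-2))) - 7)**2) + (-5*(-1) + 9) = (-253 + ((2 - (-1)*4/(2*2)) - 7)**2) + (5 + 9) = (-253 + ((2 - 1*(-1)) - 7)**2) + 14 = (-253 + ((2 + 1) - 7)**2) + 14 = (-253 + (3 - 7)**2) + 14 = (-253 + (-4)**2) + 14 = (-253 + 16) + 14 = -237 + 14 = -223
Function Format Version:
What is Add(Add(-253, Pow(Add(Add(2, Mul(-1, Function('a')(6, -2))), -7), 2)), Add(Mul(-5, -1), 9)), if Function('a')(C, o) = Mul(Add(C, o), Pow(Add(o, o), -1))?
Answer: -223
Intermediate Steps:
Function('a')(C, o) = Mul(Rational(1, 2), Pow(o, -1), Add(C, o)) (Function('a')(C, o) = Mul(Add(C, o), Pow(Mul(2, o), -1)) = Mul(Add(C, o), Mul(Rational(1, 2), Pow(o, -1))) = Mul(Rational(1, 2), Pow(o, -1), Add(C, o)))
Add(Add(-253, Pow(Add(Add(2, Mul(-1, Function('a')(6, -2))), -7), 2)), Add(Mul(-5, -1), 9)) = Add(Add(-253, Pow(Add(Add(2, Mul(-1, Mul(Rational(1, 2), Pow(-2, -1), Add(6, -2)))), -7), 2)), Add(Mul(-5, -1), 9)) = Add(Add(-253, Pow(Add(Add(2, Mul(-1, Mul(Rational(1, 2), Rational(-1, 2), 4))), -7), 2)), Add(5, 9)) = Add(Add(-253, Pow(Add(Add(2, Mul(-1, -1)), -7), 2)), 14) = Add(Add(-253, Pow(Add(Add(2, 1), -7), 2)), 14) = Add(Add(-253, Pow(Add(3, -7), 2)), 14) = Add(Add(-253, Pow(-4, 2)), 14) = Add(Add(-253, 16), 14) = Add(-237, 14) = -223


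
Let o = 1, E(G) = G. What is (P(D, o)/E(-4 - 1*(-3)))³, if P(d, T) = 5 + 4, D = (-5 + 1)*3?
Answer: -729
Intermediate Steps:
D = -12 (D = -4*3 = -12)
P(d, T) = 9
(P(D, o)/E(-4 - 1*(-3)))³ = (9/(-4 - 1*(-3)))³ = (9/(-4 + 3))³ = (9/(-1))³ = (9*(-1))³ = (-9)³ = -729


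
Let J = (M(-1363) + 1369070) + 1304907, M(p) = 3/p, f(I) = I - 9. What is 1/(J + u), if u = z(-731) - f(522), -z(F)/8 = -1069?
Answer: 1363/3655587805 ≈ 3.7285e-7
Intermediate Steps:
f(I) = -9 + I
z(F) = 8552 (z(F) = -8*(-1069) = 8552)
u = 8039 (u = 8552 - (-9 + 522) = 8552 - 1*513 = 8552 - 513 = 8039)
J = 3644630648/1363 (J = (3/(-1363) + 1369070) + 1304907 = (3*(-1/1363) + 1369070) + 1304907 = (-3/1363 + 1369070) + 1304907 = 1866042407/1363 + 1304907 = 3644630648/1363 ≈ 2.6740e+6)
1/(J + u) = 1/(3644630648/1363 + 8039) = 1/(3655587805/1363) = 1363/3655587805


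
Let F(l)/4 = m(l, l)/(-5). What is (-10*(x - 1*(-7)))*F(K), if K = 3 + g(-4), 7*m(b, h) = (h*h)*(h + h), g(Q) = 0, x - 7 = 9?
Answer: 9936/7 ≈ 1419.4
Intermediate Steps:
x = 16 (x = 7 + 9 = 16)
m(b, h) = 2*h**3/7 (m(b, h) = ((h*h)*(h + h))/7 = (h**2*(2*h))/7 = (2*h**3)/7 = 2*h**3/7)
K = 3 (K = 3 + 0 = 3)
F(l) = -8*l**3/35 (F(l) = 4*((2*l**3/7)/(-5)) = 4*((2*l**3/7)*(-1/5)) = 4*(-2*l**3/35) = -8*l**3/35)
(-10*(x - 1*(-7)))*F(K) = (-10*(16 - 1*(-7)))*(-8/35*3**3) = (-10*(16 + 7))*(-8/35*27) = -10*23*(-216/35) = -230*(-216/35) = 9936/7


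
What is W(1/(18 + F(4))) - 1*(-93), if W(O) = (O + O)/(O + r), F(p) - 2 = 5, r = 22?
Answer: 51245/551 ≈ 93.004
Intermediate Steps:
F(p) = 7 (F(p) = 2 + 5 = 7)
W(O) = 2*O/(22 + O) (W(O) = (O + O)/(O + 22) = (2*O)/(22 + O) = 2*O/(22 + O))
W(1/(18 + F(4))) - 1*(-93) = 2/((18 + 7)*(22 + 1/(18 + 7))) - 1*(-93) = 2/(25*(22 + 1/25)) + 93 = 2*(1/25)/(22 + 1/25) + 93 = 2*(1/25)/(551/25) + 93 = 2*(1/25)*(25/551) + 93 = 2/551 + 93 = 51245/551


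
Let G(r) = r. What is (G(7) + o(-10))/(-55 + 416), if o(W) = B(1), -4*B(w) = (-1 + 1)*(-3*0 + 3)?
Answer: 7/361 ≈ 0.019391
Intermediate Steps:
B(w) = 0 (B(w) = -(-1 + 1)*(-3*0 + 3)/4 = -0*(0 + 3) = -0*3 = -¼*0 = 0)
o(W) = 0
(G(7) + o(-10))/(-55 + 416) = (7 + 0)/(-55 + 416) = 7/361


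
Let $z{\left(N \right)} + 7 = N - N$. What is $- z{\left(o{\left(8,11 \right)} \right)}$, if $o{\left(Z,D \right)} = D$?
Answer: $7$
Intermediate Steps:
$z{\left(N \right)} = -7$ ($z{\left(N \right)} = -7 + \left(N - N\right) = -7 + 0 = -7$)
$- z{\left(o{\left(8,11 \right)} \right)} = \left(-1\right) \left(-7\right) = 7$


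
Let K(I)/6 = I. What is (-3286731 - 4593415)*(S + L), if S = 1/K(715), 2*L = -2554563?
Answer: 21589778284207282/2145 ≈ 1.0065e+13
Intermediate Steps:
L = -2554563/2 (L = (1/2)*(-2554563) = -2554563/2 ≈ -1.2773e+6)
K(I) = 6*I
S = 1/4290 (S = 1/(6*715) = 1/4290 ≈ 0.00023310)
(-3286731 - 4593415)*(S + L) = (-3286731 - 4593415)*(1/4290 - 2554563/2) = -7880146*(-2739768817/2145) = 21589778284207282/2145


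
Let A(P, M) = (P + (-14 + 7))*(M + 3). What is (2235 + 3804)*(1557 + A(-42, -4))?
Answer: 9698634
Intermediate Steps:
A(P, M) = (-7 + P)*(3 + M) (A(P, M) = (P - 7)*(3 + M) = (-7 + P)*(3 + M))
(2235 + 3804)*(1557 + A(-42, -4)) = (2235 + 3804)*(1557 + (-21 - 7*(-4) + 3*(-42) - 4*(-42))) = 6039*(1557 + (-21 + 28 - 126 + 168)) = 6039*(1557 + 49) = 6039*1606 = 9698634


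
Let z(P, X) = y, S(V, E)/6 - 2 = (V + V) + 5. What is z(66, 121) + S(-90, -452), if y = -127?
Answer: -1165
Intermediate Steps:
S(V, E) = 42 + 12*V (S(V, E) = 12 + 6*((V + V) + 5) = 12 + 6*(2*V + 5) = 12 + 6*(5 + 2*V) = 12 + (30 + 12*V) = 42 + 12*V)
z(P, X) = -127
z(66, 121) + S(-90, -452) = -127 + (42 + 12*(-90)) = -127 + (42 - 1080) = -127 - 1038 = -1165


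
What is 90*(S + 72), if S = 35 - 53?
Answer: 4860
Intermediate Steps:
S = -18
90*(S + 72) = 90*(-18 + 72) = 90*54 = 4860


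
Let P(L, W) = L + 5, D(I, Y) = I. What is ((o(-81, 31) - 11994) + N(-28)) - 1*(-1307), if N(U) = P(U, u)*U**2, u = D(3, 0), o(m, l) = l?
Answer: -28688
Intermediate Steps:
u = 3
P(L, W) = 5 + L
N(U) = U**2*(5 + U) (N(U) = (5 + U)*U**2 = U**2*(5 + U))
((o(-81, 31) - 11994) + N(-28)) - 1*(-1307) = ((31 - 11994) + (-28)**2*(5 - 28)) - 1*(-1307) = (-11963 + 784*(-23)) + 1307 = (-11963 - 18032) + 1307 = -29995 + 1307 = -28688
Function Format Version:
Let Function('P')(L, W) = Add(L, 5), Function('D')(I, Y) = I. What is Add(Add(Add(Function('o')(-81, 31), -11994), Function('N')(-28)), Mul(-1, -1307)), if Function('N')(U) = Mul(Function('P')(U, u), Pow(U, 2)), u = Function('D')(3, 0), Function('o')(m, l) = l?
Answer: -28688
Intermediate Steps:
u = 3
Function('P')(L, W) = Add(5, L)
Function('N')(U) = Mul(Pow(U, 2), Add(5, U)) (Function('N')(U) = Mul(Add(5, U), Pow(U, 2)) = Mul(Pow(U, 2), Add(5, U)))
Add(Add(Add(Function('o')(-81, 31), -11994), Function('N')(-28)), Mul(-1, -1307)) = Add(Add(Add(31, -11994), Mul(Pow(-28, 2), Add(5, -28))), Mul(-1, -1307)) = Add(Add(-11963, Mul(784, -23)), 1307) = Add(Add(-11963, -18032), 1307) = Add(-29995, 1307) = -28688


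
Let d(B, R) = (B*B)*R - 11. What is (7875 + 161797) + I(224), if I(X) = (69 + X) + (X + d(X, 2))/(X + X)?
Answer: 76244885/448 ≈ 1.7019e+5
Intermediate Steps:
d(B, R) = -11 + R*B² (d(B, R) = B²*R - 11 = R*B² - 11 = -11 + R*B²)
I(X) = 69 + X + (-11 + X + 2*X²)/(2*X) (I(X) = (69 + X) + (X + (-11 + 2*X²))/(X + X) = (69 + X) + (-11 + X + 2*X²)/((2*X)) = (69 + X) + (-11 + X + 2*X²)*(1/(2*X)) = (69 + X) + (-11 + X + 2*X²)/(2*X) = 69 + X + (-11 + X + 2*X²)/(2*X))
(7875 + 161797) + I(224) = (7875 + 161797) + (139/2 + 2*224 - 11/2/224) = 169672 + (139/2 + 448 - 11/2*1/224) = 169672 + (139/2 + 448 - 11/448) = 169672 + 231829/448 = 76244885/448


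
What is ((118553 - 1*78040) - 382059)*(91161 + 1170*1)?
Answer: -31535283726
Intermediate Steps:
((118553 - 1*78040) - 382059)*(91161 + 1170*1) = ((118553 - 78040) - 382059)*(91161 + 1170) = (40513 - 382059)*92331 = -341546*92331 = -31535283726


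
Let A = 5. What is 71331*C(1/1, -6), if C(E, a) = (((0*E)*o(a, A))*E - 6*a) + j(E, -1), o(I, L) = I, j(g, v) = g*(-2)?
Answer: 2425254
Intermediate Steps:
j(g, v) = -2*g
C(E, a) = -6*a - 2*E (C(E, a) = (((0*E)*a)*E - 6*a) - 2*E = ((0*a)*E - 6*a) - 2*E = (0*E - 6*a) - 2*E = (0 - 6*a) - 2*E = -6*a - 2*E)
71331*C(1/1, -6) = 71331*(-6*(-6) - 2/1) = 71331*(36 - 2*1) = 71331*(36 - 2) = 71331*34 = 2425254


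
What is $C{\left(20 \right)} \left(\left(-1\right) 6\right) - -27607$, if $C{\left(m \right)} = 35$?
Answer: $27397$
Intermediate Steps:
$C{\left(20 \right)} \left(\left(-1\right) 6\right) - -27607 = 35 \left(\left(-1\right) 6\right) - -27607 = 35 \left(-6\right) + 27607 = -210 + 27607 = 27397$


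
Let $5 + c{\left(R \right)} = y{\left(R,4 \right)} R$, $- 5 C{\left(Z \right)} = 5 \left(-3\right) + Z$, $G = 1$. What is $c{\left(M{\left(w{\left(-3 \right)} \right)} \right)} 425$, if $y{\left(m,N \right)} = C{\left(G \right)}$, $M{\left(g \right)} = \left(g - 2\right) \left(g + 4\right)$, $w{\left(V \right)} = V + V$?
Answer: $16915$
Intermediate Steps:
$w{\left(V \right)} = 2 V$
$M{\left(g \right)} = \left(-2 + g\right) \left(4 + g\right)$
$C{\left(Z \right)} = 3 - \frac{Z}{5}$ ($C{\left(Z \right)} = - \frac{5 \left(-3\right) + Z}{5} = - \frac{-15 + Z}{5} = 3 - \frac{Z}{5}$)
$y{\left(m,N \right)} = \frac{14}{5}$ ($y{\left(m,N \right)} = 3 - \frac{1}{5} = \frac{14}{5}$)
$c{\left(R \right)} = -5 + \frac{14 R}{5}$
$c{\left(M{\left(w{\left(-3 \right)} \right)} \right)} 425 = \left(-5 + \frac{14 \left(-8 + \left(2 \left(-3\right)\right)^{2} + 2 \cdot 2 \left(-3\right)\right)}{5}\right) 425 = \left(-5 + \frac{14 \left(-8 + \left(-6\right)^{2} + 2 \left(-6\right)\right)}{5}\right) 425 = \left(-5 + \frac{14 \left(-8 + 36 - 12\right)}{5}\right) 425 = \left(-5 + \frac{14}{5} \cdot 16\right) 425 = \left(-5 + \frac{224}{5}\right) 425 = \frac{199}{5} \cdot 425 = 16915$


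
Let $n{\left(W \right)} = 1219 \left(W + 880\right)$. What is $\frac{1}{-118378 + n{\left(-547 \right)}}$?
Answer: $\frac{1}{287549} \approx 3.4777 \cdot 10^{-6}$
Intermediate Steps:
$n{\left(W \right)} = 1072720 + 1219 W$ ($n{\left(W \right)} = 1219 \left(880 + W\right) = 1072720 + 1219 W$)
$\frac{1}{-118378 + n{\left(-547 \right)}} = \frac{1}{-118378 + \left(1072720 + 1219 \left(-547\right)\right)} = \frac{1}{-118378 + \left(1072720 - 666793\right)} = \frac{1}{-118378 + 405927} = \frac{1}{287549}$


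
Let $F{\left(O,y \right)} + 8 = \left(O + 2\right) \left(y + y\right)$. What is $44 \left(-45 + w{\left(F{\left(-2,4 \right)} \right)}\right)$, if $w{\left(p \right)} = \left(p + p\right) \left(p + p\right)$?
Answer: $9284$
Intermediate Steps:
$F{\left(O,y \right)} = -8 + 2 y \left(2 + O\right)$ ($F{\left(O,y \right)} = -8 + \left(O + 2\right) \left(y + y\right) = -8 + \left(2 + O\right) 2 y = -8 + 2 y \left(2 + O\right)$)
$w{\left(p \right)} = 4 p^{2}$ ($w{\left(p \right)} = 2 p 2 p = 4 p^{2}$)
$44 \left(-45 + w{\left(F{\left(-2,4 \right)} \right)}\right) = 44 \left(-45 + 4 \left(-8 + 4 \cdot 4 + 2 \left(-2\right) 4\right)^{2}\right) = 44 \left(-45 + 4 \left(-8 + 16 - 16\right)^{2}\right) = 44 \left(-45 + 4 \left(-8\right)^{2}\right) = 44 \left(-45 + 4 \cdot 64\right) = 44 \left(-45 + 256\right) = 44 \cdot 211 = 9284$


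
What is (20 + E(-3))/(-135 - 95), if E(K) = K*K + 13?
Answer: -21/115 ≈ -0.18261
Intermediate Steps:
E(K) = 13 + K² (E(K) = K² + 13 = 13 + K²)
(20 + E(-3))/(-135 - 95) = (20 + (13 + (-3)²))/(-135 - 95) = (20 + (13 + 9))/(-230) = -(20 + 22)/230 = -1/230*42 = -21/115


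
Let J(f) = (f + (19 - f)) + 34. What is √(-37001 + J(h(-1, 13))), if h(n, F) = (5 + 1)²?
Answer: 2*I*√9237 ≈ 192.22*I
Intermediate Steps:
h(n, F) = 36 (h(n, F) = 6² = 36)
J(f) = 53 (J(f) = 19 + 34 = 53)
√(-37001 + J(h(-1, 13))) = √(-37001 + 53) = √(-36948) = 2*I*√9237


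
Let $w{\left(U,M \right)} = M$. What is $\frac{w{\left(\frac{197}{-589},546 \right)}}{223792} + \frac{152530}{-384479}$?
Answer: $- \frac{16962534113}{43021662184} \approx -0.39428$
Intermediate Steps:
$\frac{w{\left(\frac{197}{-589},546 \right)}}{223792} + \frac{152530}{-384479} = \frac{546}{223792} + \frac{152530}{-384479} = 546 \cdot \frac{1}{223792} + 152530 \left(- \frac{1}{384479}\right) = \frac{273}{111896} - \frac{152530}{384479} = - \frac{16962534113}{43021662184}$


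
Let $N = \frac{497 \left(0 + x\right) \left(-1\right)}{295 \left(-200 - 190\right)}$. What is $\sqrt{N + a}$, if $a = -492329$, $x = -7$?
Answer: $\frac{i \sqrt{260668577583258}}{23010} \approx 701.66 i$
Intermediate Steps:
$N = - \frac{3479}{115050}$ ($N = \frac{497 \left(0 - 7\right) \left(-1\right)}{295 \left(-200 - 190\right)} = \frac{497 \left(\left(-7\right) \left(-1\right)\right)}{295 \left(-390\right)} = \frac{497 \cdot 7}{-115050} = 3479 \left(- \frac{1}{115050}\right) = - \frac{3479}{115050} \approx -0.030239$)
$\sqrt{N + a} = \sqrt{- \frac{3479}{115050} - 492329} = \sqrt{- \frac{56642454929}{115050}} = \frac{i \sqrt{260668577583258}}{23010}$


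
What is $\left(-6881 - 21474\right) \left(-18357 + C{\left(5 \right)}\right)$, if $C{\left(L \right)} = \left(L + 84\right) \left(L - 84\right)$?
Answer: $719876740$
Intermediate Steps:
$C{\left(L \right)} = \left(-84 + L\right) \left(84 + L\right)$ ($C{\left(L \right)} = \left(84 + L\right) \left(-84 + L\right) = \left(-84 + L\right) \left(84 + L\right)$)
$\left(-6881 - 21474\right) \left(-18357 + C{\left(5 \right)}\right) = \left(-6881 - 21474\right) \left(-18357 - \left(7056 - 5^{2}\right)\right) = - 28355 \left(-18357 + \left(-7056 + 25\right)\right) = - 28355 \left(-18357 - 7031\right) = \left(-28355\right) \left(-25388\right) = 719876740$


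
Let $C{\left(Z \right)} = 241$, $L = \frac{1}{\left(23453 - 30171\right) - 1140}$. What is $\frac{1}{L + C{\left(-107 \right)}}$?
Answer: $\frac{7858}{1893777} \approx 0.0041494$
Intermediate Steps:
$L = - \frac{1}{7858}$ ($L = \frac{1}{-6718 - 1140} = \frac{1}{-7858} = - \frac{1}{7858} \approx -0.00012726$)
$\frac{1}{L + C{\left(-107 \right)}} = \frac{1}{- \frac{1}{7858} + 241} = \frac{1}{\frac{1893777}{7858}} = \frac{7858}{1893777}$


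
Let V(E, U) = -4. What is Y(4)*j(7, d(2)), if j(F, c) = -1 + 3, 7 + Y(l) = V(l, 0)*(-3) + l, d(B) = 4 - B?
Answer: 18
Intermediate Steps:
Y(l) = 5 + l (Y(l) = -7 + (-4*(-3) + l) = -7 + (12 + l) = 5 + l)
j(F, c) = 2
Y(4)*j(7, d(2)) = (5 + 4)*2 = 9*2 = 18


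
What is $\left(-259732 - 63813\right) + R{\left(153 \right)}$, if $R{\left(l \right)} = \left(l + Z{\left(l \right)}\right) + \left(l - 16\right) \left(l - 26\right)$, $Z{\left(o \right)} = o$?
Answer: $-305840$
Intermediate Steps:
$R{\left(l \right)} = 2 l + \left(-26 + l\right) \left(-16 + l\right)$ ($R{\left(l \right)} = \left(l + l\right) + \left(l - 16\right) \left(l - 26\right) = 2 l + \left(-16 + l\right) \left(-26 + l\right) = 2 l + \left(-26 + l\right) \left(-16 + l\right)$)
$\left(-259732 - 63813\right) + R{\left(153 \right)} = \left(-259732 - 63813\right) + \left(416 + 153^{2} - 6120\right) = -323545 + \left(416 + 23409 - 6120\right) = -323545 + 17705 = -305840$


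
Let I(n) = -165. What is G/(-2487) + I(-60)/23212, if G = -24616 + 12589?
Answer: 112087/23212 ≈ 4.8288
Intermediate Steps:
G = -12027
G/(-2487) + I(-60)/23212 = -12027/(-2487) - 165/23212 = -12027*(-1/2487) - 165*1/23212 = 4009/829 - 165/23212 = 112087/23212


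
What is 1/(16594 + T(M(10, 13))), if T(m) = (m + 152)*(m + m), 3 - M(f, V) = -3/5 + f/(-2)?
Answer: 25/483908 ≈ 5.1663e-5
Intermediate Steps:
M(f, V) = 18/5 + f/2 (M(f, V) = 3 - (-3/5 + f/(-2)) = 3 - (-3*⅕ + f*(-½)) = 3 - (-⅗ - f/2) = 3 + (⅗ + f/2) = 18/5 + f/2)
T(m) = 2*m*(152 + m) (T(m) = (152 + m)*(2*m) = 2*m*(152 + m))
1/(16594 + T(M(10, 13))) = 1/(16594 + 2*(18/5 + (½)*10)*(152 + (18/5 + (½)*10))) = 1/(16594 + 2*(18/5 + 5)*(152 + (18/5 + 5))) = 1/(16594 + 2*(43/5)*(152 + 43/5)) = 1/(16594 + 2*(43/5)*(803/5)) = 1/(16594 + 69058/25) = 1/(483908/25) = 25/483908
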